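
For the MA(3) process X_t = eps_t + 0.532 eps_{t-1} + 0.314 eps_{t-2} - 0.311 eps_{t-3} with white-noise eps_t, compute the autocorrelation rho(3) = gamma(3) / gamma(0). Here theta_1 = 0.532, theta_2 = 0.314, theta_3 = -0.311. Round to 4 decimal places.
\rho(3) = -0.2104

For an MA(q) process with theta_0 = 1, the autocovariance is
  gamma(k) = sigma^2 * sum_{i=0..q-k} theta_i * theta_{i+k},
and rho(k) = gamma(k) / gamma(0). Sigma^2 cancels.
  numerator   = (1)*(-0.311) = -0.311.
  denominator = (1)^2 + (0.532)^2 + (0.314)^2 + (-0.311)^2 = 1.478341.
  rho(3) = -0.311 / 1.478341 = -0.2104.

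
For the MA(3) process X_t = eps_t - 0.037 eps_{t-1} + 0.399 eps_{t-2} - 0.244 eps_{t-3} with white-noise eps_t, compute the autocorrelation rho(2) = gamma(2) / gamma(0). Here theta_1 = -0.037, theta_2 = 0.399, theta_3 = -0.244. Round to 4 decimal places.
\rho(2) = 0.3344

For an MA(q) process with theta_0 = 1, the autocovariance is
  gamma(k) = sigma^2 * sum_{i=0..q-k} theta_i * theta_{i+k},
and rho(k) = gamma(k) / gamma(0). Sigma^2 cancels.
  numerator   = (1)*(0.399) + (-0.037)*(-0.244) = 0.408028.
  denominator = (1)^2 + (-0.037)^2 + (0.399)^2 + (-0.244)^2 = 1.220106.
  rho(2) = 0.408028 / 1.220106 = 0.3344.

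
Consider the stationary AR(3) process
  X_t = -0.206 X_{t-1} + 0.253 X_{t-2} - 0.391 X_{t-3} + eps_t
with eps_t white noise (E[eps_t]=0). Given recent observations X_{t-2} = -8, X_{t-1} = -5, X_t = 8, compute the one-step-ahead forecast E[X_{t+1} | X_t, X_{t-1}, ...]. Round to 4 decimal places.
E[X_{t+1} \mid \mathcal F_t] = 0.2150

For an AR(p) model X_t = c + sum_i phi_i X_{t-i} + eps_t, the
one-step-ahead conditional mean is
  E[X_{t+1} | X_t, ...] = c + sum_i phi_i X_{t+1-i}.
Substitute known values:
  E[X_{t+1} | ...] = (-0.206) * (8) + (0.253) * (-5) + (-0.391) * (-8)
                   = 0.2150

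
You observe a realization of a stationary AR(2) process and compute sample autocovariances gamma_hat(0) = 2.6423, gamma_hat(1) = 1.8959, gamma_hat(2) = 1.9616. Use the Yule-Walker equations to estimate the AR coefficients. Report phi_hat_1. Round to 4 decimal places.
\hat\phi_{1} = 0.3810

The Yule-Walker equations for an AR(p) process read, in matrix form,
  Gamma_p phi = r_p,   with   (Gamma_p)_{ij} = gamma(|i - j|),
                       (r_p)_i = gamma(i),   i,j = 1..p.
Substitute the sample gammas (Toeplitz matrix and right-hand side of size 2):
  Gamma_p = [[2.6423, 1.8959], [1.8959, 2.6423]]
  r_p     = [1.8959, 1.9616]
Written out:
  2.6423 phi_1 + 1.8959 phi_2 = 1.8959
  1.8959 phi_1 + 2.6423 phi_2 = 1.9616
Solve by Cramer's rule:
  det = gamma(0)^2 - gamma(1)^2 = (2.6423)^2 - (1.8959)^2 = 6.98174929 - 3.59443681 = 3.38731248
  phi_hat_1 = [gamma(1) gamma(0) - gamma(1) gamma(2)] / det = [(1.8959)(2.6423) - (1.8959)(1.9616)] / 3.38731248 = 1.29053913 / 3.38731248 = 0.381
  phi_hat_2 = [gamma(0) gamma(2) - gamma(1)^2] / det = [(2.6423)(1.9616) - (1.8959)^2] / 3.38731248 = 1.58869887 / 3.38731248 = 0.469
So phi_hat = [0.3810, 0.4690].
Therefore phi_hat_1 = 0.3810.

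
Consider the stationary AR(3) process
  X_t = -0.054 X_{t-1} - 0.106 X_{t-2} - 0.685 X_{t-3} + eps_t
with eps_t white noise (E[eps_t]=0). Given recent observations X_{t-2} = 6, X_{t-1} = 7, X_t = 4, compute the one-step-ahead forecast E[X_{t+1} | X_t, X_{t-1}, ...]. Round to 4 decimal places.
E[X_{t+1} \mid \mathcal F_t] = -5.0680

For an AR(p) model X_t = c + sum_i phi_i X_{t-i} + eps_t, the
one-step-ahead conditional mean is
  E[X_{t+1} | X_t, ...] = c + sum_i phi_i X_{t+1-i}.
Substitute known values:
  E[X_{t+1} | ...] = (-0.054) * (4) + (-0.106) * (7) + (-0.685) * (6)
                   = -5.0680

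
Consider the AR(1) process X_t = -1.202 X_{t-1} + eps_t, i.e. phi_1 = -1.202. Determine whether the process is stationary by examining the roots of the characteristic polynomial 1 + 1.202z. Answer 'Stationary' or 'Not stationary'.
\text{Not stationary}

The AR(p) characteristic polynomial is P(z) = 1 + 1.202z.
Stationarity requires all roots to lie outside the unit circle, i.e. |z| > 1 for every root.
This is linear in z: 1 + (1.202) z = 0  =>  z = -1/(1.202) = -0.831947,  |z| = 0.831947.
Moduli of all roots: 0.8319.
All moduli strictly greater than 1? No.
Verdict: Not stationary.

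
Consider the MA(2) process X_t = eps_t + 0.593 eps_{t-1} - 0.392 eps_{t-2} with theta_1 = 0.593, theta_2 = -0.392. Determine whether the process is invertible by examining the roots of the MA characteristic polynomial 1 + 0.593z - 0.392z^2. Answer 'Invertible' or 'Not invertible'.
\text{Invertible}

The MA(q) characteristic polynomial is P(z) = 1 + 0.593z - 0.392z^2.
Invertibility requires all roots to lie outside the unit circle, i.e. |z| > 1 for every root.
Set 1 + (0.593) z + (-0.392) z^2 = 0, i.e. a z^2 + b z + c = 0 with a = -0.392, b = 0.593, c = 1.
Discriminant D = b^2 - 4ac = (0.593)^2 - 4*(-0.392)*1 = 0.351649 - (-1.568) = 1.919649.
D >= 0, so the roots are real: z = (-b +/- sqrt(D)) / (2a) = (-0.593 +/- 1.385514) / (-0.784).
  z_1 = (-0.593 + 1.385514) / (-0.784) = -1.0109,   |z_1| = 1.0109.
  z_2 = (-0.593 - 1.385514) / (-0.784) = 2.5236,   |z_2| = 2.5236.
Moduli of all roots: 1.0109, 2.5236.
All moduli strictly greater than 1? Yes.
Verdict: Invertible.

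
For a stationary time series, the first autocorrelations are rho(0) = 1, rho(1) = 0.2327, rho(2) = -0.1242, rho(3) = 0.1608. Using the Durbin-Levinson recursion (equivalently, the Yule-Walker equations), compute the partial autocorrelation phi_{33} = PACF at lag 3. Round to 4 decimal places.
\phi_{33} = 0.2620

The PACF at lag k is phi_{kk}, the last component of the solution
to the Yule-Walker system G_k phi = r_k where
  (G_k)_{ij} = rho(|i - j|), (r_k)_i = rho(i), i,j = 1..k.
Equivalently, Durbin-Levinson gives phi_{kk} iteratively:
  phi_{11} = rho(1)
  phi_{kk} = [rho(k) - sum_{j=1..k-1} phi_{k-1,j} rho(k-j)]
            / [1 - sum_{j=1..k-1} phi_{k-1,j} rho(j)],
  phi_{k,j} = phi_{k-1,j} - phi_{kk} phi_{k-1,k-j},  j = 1..k-1.
Step k = 1:
  phi_11 = rho(1) = 0.2327.
Step k = 2:
  phi_22 = [rho(2) - phi_11 rho(1)] / [1 - phi_11 rho(1)] = [-0.1242 - (0.2327)(0.2327)] / [1 - (0.2327)(0.2327)]
         = -0.17834929 / 0.94585071 = -0.18856.
  Update: phi_21 = phi_11 - phi_22 phi_11 = 0.2327 - (-0.18856)(0.2327) = 0.276578.
Step k = 3:
  phi_33 = [rho(3) - phi_21 rho(2) - phi_22 rho(1)] / [1 - phi_21 rho(1) - phi_22 rho(2)]
    numerator   = 0.1608 - (0.276578)(-0.1242) - (-0.18856)(0.2327) = 0.2390288
    denominator = 1 - (0.276578)(0.2327) - (-0.18856)(-0.1242) = 0.91222123
  phi_33 = 0.2390288 / 0.91222123 = 0.262.
Therefore phi_{33} = 0.2620.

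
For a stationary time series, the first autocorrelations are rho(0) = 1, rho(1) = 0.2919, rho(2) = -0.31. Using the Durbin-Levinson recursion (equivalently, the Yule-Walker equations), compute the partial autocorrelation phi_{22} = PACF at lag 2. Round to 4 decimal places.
\phi_{22} = -0.4320

The PACF at lag k is phi_{kk}, the last component of the solution
to the Yule-Walker system G_k phi = r_k where
  (G_k)_{ij} = rho(|i - j|), (r_k)_i = rho(i), i,j = 1..k.
Equivalently, Durbin-Levinson gives phi_{kk} iteratively:
  phi_{11} = rho(1)
  phi_{kk} = [rho(k) - sum_{j=1..k-1} phi_{k-1,j} rho(k-j)]
            / [1 - sum_{j=1..k-1} phi_{k-1,j} rho(j)],
  phi_{k,j} = phi_{k-1,j} - phi_{kk} phi_{k-1,k-j},  j = 1..k-1.
Step k = 1:
  phi_11 = rho(1) = 0.2919.
Step k = 2:
  phi_22 = [rho(2) - phi_11 rho(1)] / [1 - phi_11 rho(1)] = [-0.31 - (0.2919)(0.2919)] / [1 - (0.2919)(0.2919)]
         = -0.39520561 / 0.91479439 = -0.432.
Therefore phi_{22} = -0.4320.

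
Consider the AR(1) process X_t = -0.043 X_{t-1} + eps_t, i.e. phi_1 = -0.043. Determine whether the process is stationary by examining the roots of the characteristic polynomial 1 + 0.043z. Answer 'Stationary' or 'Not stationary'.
\text{Stationary}

The AR(p) characteristic polynomial is P(z) = 1 + 0.043z.
Stationarity requires all roots to lie outside the unit circle, i.e. |z| > 1 for every root.
This is linear in z: 1 + (0.043) z = 0  =>  z = -1/(0.043) = -23.255814,  |z| = 23.255814.
Moduli of all roots: 23.2558.
All moduli strictly greater than 1? Yes.
Verdict: Stationary.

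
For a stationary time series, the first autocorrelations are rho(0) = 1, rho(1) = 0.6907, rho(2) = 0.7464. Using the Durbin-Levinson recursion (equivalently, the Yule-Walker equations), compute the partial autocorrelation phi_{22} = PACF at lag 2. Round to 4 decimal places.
\phi_{22} = 0.5150

The PACF at lag k is phi_{kk}, the last component of the solution
to the Yule-Walker system G_k phi = r_k where
  (G_k)_{ij} = rho(|i - j|), (r_k)_i = rho(i), i,j = 1..k.
Equivalently, Durbin-Levinson gives phi_{kk} iteratively:
  phi_{11} = rho(1)
  phi_{kk} = [rho(k) - sum_{j=1..k-1} phi_{k-1,j} rho(k-j)]
            / [1 - sum_{j=1..k-1} phi_{k-1,j} rho(j)],
  phi_{k,j} = phi_{k-1,j} - phi_{kk} phi_{k-1,k-j},  j = 1..k-1.
Step k = 1:
  phi_11 = rho(1) = 0.6907.
Step k = 2:
  phi_22 = [rho(2) - phi_11 rho(1)] / [1 - phi_11 rho(1)] = [0.7464 - (0.6907)(0.6907)] / [1 - (0.6907)(0.6907)]
         = 0.26933351 / 0.52293351 = 0.515.
Therefore phi_{22} = 0.5150.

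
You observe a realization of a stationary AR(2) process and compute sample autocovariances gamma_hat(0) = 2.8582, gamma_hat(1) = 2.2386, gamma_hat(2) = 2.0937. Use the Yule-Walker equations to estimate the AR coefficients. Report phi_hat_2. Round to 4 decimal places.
\hat\phi_{2} = 0.3081

The Yule-Walker equations for an AR(p) process read, in matrix form,
  Gamma_p phi = r_p,   with   (Gamma_p)_{ij} = gamma(|i - j|),
                       (r_p)_i = gamma(i),   i,j = 1..p.
Substitute the sample gammas (Toeplitz matrix and right-hand side of size 2):
  Gamma_p = [[2.8582, 2.2386], [2.2386, 2.8582]]
  r_p     = [2.2386, 2.0937]
Written out:
  2.8582 phi_1 + 2.2386 phi_2 = 2.2386
  2.2386 phi_1 + 2.8582 phi_2 = 2.0937
Solve by Cramer's rule:
  det = gamma(0)^2 - gamma(1)^2 = (2.8582)^2 - (2.2386)^2 = 8.16930724 - 5.01132996 = 3.15797728
  phi_hat_1 = [gamma(1) gamma(0) - gamma(1) gamma(2)] / det = [(2.2386)(2.8582) - (2.2386)(2.0937)] / 3.15797728 = 1.7114097 / 3.15797728 = 0.5419
  phi_hat_2 = [gamma(0) gamma(2) - gamma(1)^2] / det = [(2.8582)(2.0937) - (2.2386)^2] / 3.15797728 = 0.97288338 / 3.15797728 = 0.3081
So phi_hat = [0.5419, 0.3081].
Therefore phi_hat_2 = 0.3081.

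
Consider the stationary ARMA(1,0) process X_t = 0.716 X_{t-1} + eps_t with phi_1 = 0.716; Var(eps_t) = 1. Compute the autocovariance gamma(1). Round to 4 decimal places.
\gamma(1) = 1.4692

Multiply the model equation by X_{t-k} and take expectations. With theta_0 = psi_0 = 1 and psi_j the MA(infinity) weights, this gives
  gamma(k) - sum_i phi_i gamma(k-i) = c_k,
  c_k = sigma^2 * sum_{j=k..q} theta_j psi_{j-k}   (c_k = 0 for k > q),
using gamma(-m) = gamma(m).
Pure AR (q = 0): c_0 = sigma^2 = 1, c_k = 0 for k >= 1.
Equations for k = 0 and k = 1 (AR order 1):
  gamma(0) = phi_1 gamma(1) + c_0
  gamma(1) = phi_1 gamma(0) + c_1
Substituting the second into the first: gamma(0) (1 - phi_1^2) = c_0 + phi_1 c_1, so
  gamma(0) = c_0 / (1 - phi_1^2) = 1 / (1 - (0.716)^2) = 1 / 0.487344 = 2.051939.
  gamma(1) = phi_1 gamma(0) = (0.716)(2.051939) = 1.469188.
Therefore gamma(1) = 1.4692 (to 4 decimal places).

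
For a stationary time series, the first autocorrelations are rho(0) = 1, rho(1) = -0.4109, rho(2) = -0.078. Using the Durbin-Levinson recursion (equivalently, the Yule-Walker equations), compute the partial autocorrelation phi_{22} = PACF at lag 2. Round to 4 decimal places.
\phi_{22} = -0.2970

The PACF at lag k is phi_{kk}, the last component of the solution
to the Yule-Walker system G_k phi = r_k where
  (G_k)_{ij} = rho(|i - j|), (r_k)_i = rho(i), i,j = 1..k.
Equivalently, Durbin-Levinson gives phi_{kk} iteratively:
  phi_{11} = rho(1)
  phi_{kk} = [rho(k) - sum_{j=1..k-1} phi_{k-1,j} rho(k-j)]
            / [1 - sum_{j=1..k-1} phi_{k-1,j} rho(j)],
  phi_{k,j} = phi_{k-1,j} - phi_{kk} phi_{k-1,k-j},  j = 1..k-1.
Step k = 1:
  phi_11 = rho(1) = -0.4109.
Step k = 2:
  phi_22 = [rho(2) - phi_11 rho(1)] / [1 - phi_11 rho(1)] = [-0.078 - (-0.4109)(-0.4109)] / [1 - (-0.4109)(-0.4109)]
         = -0.24683881 / 0.83116119 = -0.297.
Therefore phi_{22} = -0.2970.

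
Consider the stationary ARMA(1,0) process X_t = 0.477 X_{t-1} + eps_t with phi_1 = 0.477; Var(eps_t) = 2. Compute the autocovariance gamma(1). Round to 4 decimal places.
\gamma(1) = 1.2350

Multiply the model equation by X_{t-k} and take expectations. With theta_0 = psi_0 = 1 and psi_j the MA(infinity) weights, this gives
  gamma(k) - sum_i phi_i gamma(k-i) = c_k,
  c_k = sigma^2 * sum_{j=k..q} theta_j psi_{j-k}   (c_k = 0 for k > q),
using gamma(-m) = gamma(m).
Pure AR (q = 0): c_0 = sigma^2 = 2, c_k = 0 for k >= 1.
Equations for k = 0 and k = 1 (AR order 1):
  gamma(0) = phi_1 gamma(1) + c_0
  gamma(1) = phi_1 gamma(0) + c_1
Substituting the second into the first: gamma(0) (1 - phi_1^2) = c_0 + phi_1 c_1, so
  gamma(0) = c_0 / (1 - phi_1^2) = 2 / (1 - (0.477)^2) = 2 / 0.772471 = 2.589094.
  gamma(1) = phi_1 gamma(0) = (0.477)(2.589094) = 1.234998.
Therefore gamma(1) = 1.2350 (to 4 decimal places).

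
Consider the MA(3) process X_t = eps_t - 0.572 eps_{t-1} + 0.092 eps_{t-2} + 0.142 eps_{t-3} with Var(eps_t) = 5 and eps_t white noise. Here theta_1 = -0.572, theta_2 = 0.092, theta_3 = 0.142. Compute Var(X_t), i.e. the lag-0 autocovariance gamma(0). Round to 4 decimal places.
\gamma(0) = 6.7791

For an MA(q) process X_t = eps_t + sum_i theta_i eps_{t-i} with
Var(eps_t) = sigma^2, the variance is
  gamma(0) = sigma^2 * (1 + sum_i theta_i^2).
  sum_i theta_i^2 = (-0.572)^2 + (0.092)^2 + (0.142)^2 = 0.327184 + 0.008464 + 0.020164 = 0.355812.
  gamma(0) = 5 * (1 + 0.355812) = 5 * 1.355812 = 6.77906, which rounds to 6.7791.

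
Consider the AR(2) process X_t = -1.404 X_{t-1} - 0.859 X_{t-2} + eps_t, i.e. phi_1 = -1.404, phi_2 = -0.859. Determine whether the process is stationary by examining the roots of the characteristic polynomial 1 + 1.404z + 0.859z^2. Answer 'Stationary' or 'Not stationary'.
\text{Stationary}

The AR(p) characteristic polynomial is P(z) = 1 + 1.404z + 0.859z^2.
Stationarity requires all roots to lie outside the unit circle, i.e. |z| > 1 for every root.
Set 1 + (1.404) z + (0.859) z^2 = 0, i.e. a z^2 + b z + c = 0 with a = 0.859, b = 1.404, c = 1.
Discriminant D = b^2 - 4ac = (1.404)^2 - 4*(0.859)*1 = 1.971216 - (3.436) = -1.464784.
D < 0, so the roots are the complex-conjugate pair z = (-b +/- i sqrt(-D)) / (2a) = -0.8172 +/- 0.7045i.
For a conjugate pair |z|^2 = z * conj(z) = (product of roots) = c/a = 1/(0.859) = 1.164144, so |z| = sqrt(1.164144) = 1.079 for both roots.
Moduli of all roots: 1.0790, 1.0790.
All moduli strictly greater than 1? Yes.
Verdict: Stationary.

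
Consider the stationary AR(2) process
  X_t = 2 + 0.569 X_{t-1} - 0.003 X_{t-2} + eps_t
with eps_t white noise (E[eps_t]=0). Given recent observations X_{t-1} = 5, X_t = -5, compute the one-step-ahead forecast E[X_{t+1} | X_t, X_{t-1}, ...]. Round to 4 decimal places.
E[X_{t+1} \mid \mathcal F_t] = -0.8600

For an AR(p) model X_t = c + sum_i phi_i X_{t-i} + eps_t, the
one-step-ahead conditional mean is
  E[X_{t+1} | X_t, ...] = c + sum_i phi_i X_{t+1-i}.
Substitute known values:
  E[X_{t+1} | ...] = 2 + (0.569) * (-5) + (-0.003) * (5)
                   = -0.8600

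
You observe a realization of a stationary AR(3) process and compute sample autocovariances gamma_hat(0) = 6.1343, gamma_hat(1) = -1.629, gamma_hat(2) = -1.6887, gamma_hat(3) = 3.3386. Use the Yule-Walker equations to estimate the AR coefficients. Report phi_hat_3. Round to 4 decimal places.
\hat\phi_{3} = 0.4310

The Yule-Walker equations for an AR(p) process read, in matrix form,
  Gamma_p phi = r_p,   with   (Gamma_p)_{ij} = gamma(|i - j|),
                       (r_p)_i = gamma(i),   i,j = 1..p.
Substitute the sample gammas (Toeplitz matrix and right-hand side of size 3):
  Gamma_p = [[6.1343, -1.629, -1.6887], [-1.629, 6.1343, -1.629], [-1.6887, -1.629, 6.1343]]
  r_p     = [-1.629, -1.6887, 3.3386]
Written out (R1..R3):
  (R1) 6.1343 phi_1 - 1.629 phi_2 - 1.6887 phi_3 = -1.629
  (R2) -1.629 phi_1 + 6.1343 phi_2 - 1.629 phi_3 = -1.6887
  (R3) -1.6887 phi_1 - 1.629 phi_2 + 6.1343 phi_3 = 3.3386
Gaussian elimination:
  R2 <- R2 - (-1.629/6.1343) R1 = R2 - (-0.265556) R1:  5.701709 phi_2 - 2.077444 phi_3 = -2.121291
  R3 <- R3 - (-1.6887/6.1343) R1 = R3 - (-0.275288) R1:  -2.077444 phi_2 + 5.669421 phi_3 = 2.890156
  R3 <- R3 - (-2.077444/5.701709) R2 = R3 - (-0.364355) R2:  4.912494 phi_3 = 2.117253
Back-substitution:
  phi_hat_3 = 2.117253 / 4.912494 = 0.430994
  phi_hat_2 = (-2.121291 - (-2.077444)(0.430994)) / 5.701709 = -0.21501
  phi_hat_1 = (-1.629 - (-1.629)(-0.21501) - (-1.6887)(0.430994)) / 6.1343 = -0.204006
So phi_hat = [-0.2040, -0.2150, 0.4310].
Therefore phi_hat_3 = 0.4310.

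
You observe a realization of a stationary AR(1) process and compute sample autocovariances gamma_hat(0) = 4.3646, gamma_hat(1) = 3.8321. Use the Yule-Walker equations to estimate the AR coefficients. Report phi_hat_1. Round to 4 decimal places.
\hat\phi_{1} = 0.8780

The Yule-Walker equations for an AR(p) process read, in matrix form,
  Gamma_p phi = r_p,   with   (Gamma_p)_{ij} = gamma(|i - j|),
                       (r_p)_i = gamma(i),   i,j = 1..p.
Substitute the sample gammas (Toeplitz matrix and right-hand side of size 1):
  Gamma_p = [[4.3646]]
  r_p     = [3.8321]
With p = 1 this is the single equation gamma(0) phi_1 = gamma(1):
  phi_hat_1 = gamma(1) / gamma(0) = 3.8321 / 4.3646 = 0.8780.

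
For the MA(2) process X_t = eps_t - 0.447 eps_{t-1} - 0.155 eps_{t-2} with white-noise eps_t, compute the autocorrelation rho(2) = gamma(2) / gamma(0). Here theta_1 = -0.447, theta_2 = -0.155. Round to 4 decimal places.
\rho(2) = -0.1267

For an MA(q) process with theta_0 = 1, the autocovariance is
  gamma(k) = sigma^2 * sum_{i=0..q-k} theta_i * theta_{i+k},
and rho(k) = gamma(k) / gamma(0). Sigma^2 cancels.
  numerator   = (1)*(-0.155) = -0.155.
  denominator = (1)^2 + (-0.447)^2 + (-0.155)^2 = 1.223834.
  rho(2) = -0.155 / 1.223834 = -0.1267.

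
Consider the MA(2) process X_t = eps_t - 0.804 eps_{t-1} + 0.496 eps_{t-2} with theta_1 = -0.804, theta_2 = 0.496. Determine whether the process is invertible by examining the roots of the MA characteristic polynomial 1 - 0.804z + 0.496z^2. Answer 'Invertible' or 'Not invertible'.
\text{Invertible}

The MA(q) characteristic polynomial is P(z) = 1 - 0.804z + 0.496z^2.
Invertibility requires all roots to lie outside the unit circle, i.e. |z| > 1 for every root.
Set 1 + (-0.804) z + (0.496) z^2 = 0, i.e. a z^2 + b z + c = 0 with a = 0.496, b = -0.804, c = 1.
Discriminant D = b^2 - 4ac = (-0.804)^2 - 4*(0.496)*1 = 0.646416 - (1.984) = -1.337584.
D < 0, so the roots are the complex-conjugate pair z = (-b +/- i sqrt(-D)) / (2a) = 0.8105 +/- 1.1659i.
For a conjugate pair |z|^2 = z * conj(z) = (product of roots) = c/a = 1/(0.496) = 2.016129, so |z| = sqrt(2.016129) = 1.4199 for both roots.
Moduli of all roots: 1.4199, 1.4199.
All moduli strictly greater than 1? Yes.
Verdict: Invertible.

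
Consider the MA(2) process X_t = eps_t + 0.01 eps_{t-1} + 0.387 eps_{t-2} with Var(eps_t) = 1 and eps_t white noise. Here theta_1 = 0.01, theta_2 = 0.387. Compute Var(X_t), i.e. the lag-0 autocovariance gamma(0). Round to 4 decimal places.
\gamma(0) = 1.1499

For an MA(q) process X_t = eps_t + sum_i theta_i eps_{t-i} with
Var(eps_t) = sigma^2, the variance is
  gamma(0) = sigma^2 * (1 + sum_i theta_i^2).
  sum_i theta_i^2 = (0.01)^2 + (0.387)^2 = 0.0001 + 0.149769 = 0.149869.
  gamma(0) = 1 * (1 + 0.149869) = 1 * 1.149869 = 1.149869, which rounds to 1.1499.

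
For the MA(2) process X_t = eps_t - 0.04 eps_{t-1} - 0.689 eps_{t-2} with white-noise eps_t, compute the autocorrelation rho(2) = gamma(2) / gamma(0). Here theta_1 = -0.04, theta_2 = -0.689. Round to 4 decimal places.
\rho(2) = -0.4667

For an MA(q) process with theta_0 = 1, the autocovariance is
  gamma(k) = sigma^2 * sum_{i=0..q-k} theta_i * theta_{i+k},
and rho(k) = gamma(k) / gamma(0). Sigma^2 cancels.
  numerator   = (1)*(-0.689) = -0.689.
  denominator = (1)^2 + (-0.04)^2 + (-0.689)^2 = 1.476321.
  rho(2) = -0.689 / 1.476321 = -0.4667.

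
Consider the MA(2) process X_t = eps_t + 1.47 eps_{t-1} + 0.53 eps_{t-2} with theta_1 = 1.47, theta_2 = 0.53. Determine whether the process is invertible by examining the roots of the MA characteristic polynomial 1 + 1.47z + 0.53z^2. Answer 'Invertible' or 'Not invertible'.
\text{Invertible}

The MA(q) characteristic polynomial is P(z) = 1 + 1.47z + 0.53z^2.
Invertibility requires all roots to lie outside the unit circle, i.e. |z| > 1 for every root.
Set 1 + (1.47) z + (0.53) z^2 = 0, i.e. a z^2 + b z + c = 0 with a = 0.53, b = 1.47, c = 1.
Discriminant D = b^2 - 4ac = (1.47)^2 - 4*(0.53)*1 = 2.1609 - (2.12) = 0.0409.
D >= 0, so the roots are real: z = (-b +/- sqrt(D)) / (2a) = (-1.47 +/- 0.202237) / (1.06).
  z_1 = (-1.47 + 0.202237) / (1.06) = -1.196,   |z_1| = 1.196.
  z_2 = (-1.47 - 0.202237) / (1.06) = -1.5776,   |z_2| = 1.5776.
Moduli of all roots: 1.1960, 1.5776.
All moduli strictly greater than 1? Yes.
Verdict: Invertible.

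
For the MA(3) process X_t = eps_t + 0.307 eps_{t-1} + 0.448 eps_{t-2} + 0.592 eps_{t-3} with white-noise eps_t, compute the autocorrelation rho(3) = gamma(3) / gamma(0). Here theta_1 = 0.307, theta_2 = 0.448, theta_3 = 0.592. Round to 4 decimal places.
\rho(3) = 0.3598

For an MA(q) process with theta_0 = 1, the autocovariance is
  gamma(k) = sigma^2 * sum_{i=0..q-k} theta_i * theta_{i+k},
and rho(k) = gamma(k) / gamma(0). Sigma^2 cancels.
  numerator   = (1)*(0.592) = 0.592.
  denominator = (1)^2 + (0.307)^2 + (0.448)^2 + (0.592)^2 = 1.645417.
  rho(3) = 0.592 / 1.645417 = 0.3598.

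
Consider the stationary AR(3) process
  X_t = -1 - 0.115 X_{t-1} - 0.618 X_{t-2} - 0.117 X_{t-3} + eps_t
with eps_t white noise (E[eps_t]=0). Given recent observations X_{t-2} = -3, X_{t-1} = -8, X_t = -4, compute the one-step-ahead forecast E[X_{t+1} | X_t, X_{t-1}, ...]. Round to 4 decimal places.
E[X_{t+1} \mid \mathcal F_t] = 4.7550

For an AR(p) model X_t = c + sum_i phi_i X_{t-i} + eps_t, the
one-step-ahead conditional mean is
  E[X_{t+1} | X_t, ...] = c + sum_i phi_i X_{t+1-i}.
Substitute known values:
  E[X_{t+1} | ...] = -1 + (-0.115) * (-4) + (-0.618) * (-8) + (-0.117) * (-3)
                   = 4.7550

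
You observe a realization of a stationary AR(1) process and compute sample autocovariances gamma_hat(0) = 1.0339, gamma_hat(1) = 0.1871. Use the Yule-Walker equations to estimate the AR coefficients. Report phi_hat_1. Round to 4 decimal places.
\hat\phi_{1} = 0.1810

The Yule-Walker equations for an AR(p) process read, in matrix form,
  Gamma_p phi = r_p,   with   (Gamma_p)_{ij} = gamma(|i - j|),
                       (r_p)_i = gamma(i),   i,j = 1..p.
Substitute the sample gammas (Toeplitz matrix and right-hand side of size 1):
  Gamma_p = [[1.0339]]
  r_p     = [0.1871]
With p = 1 this is the single equation gamma(0) phi_1 = gamma(1):
  phi_hat_1 = gamma(1) / gamma(0) = 0.1871 / 1.0339 = 0.1810.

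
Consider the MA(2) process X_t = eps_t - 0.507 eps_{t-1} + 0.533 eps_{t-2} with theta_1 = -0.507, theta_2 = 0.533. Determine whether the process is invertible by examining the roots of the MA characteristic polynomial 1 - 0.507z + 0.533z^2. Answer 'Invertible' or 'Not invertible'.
\text{Invertible}

The MA(q) characteristic polynomial is P(z) = 1 - 0.507z + 0.533z^2.
Invertibility requires all roots to lie outside the unit circle, i.e. |z| > 1 for every root.
Set 1 + (-0.507) z + (0.533) z^2 = 0, i.e. a z^2 + b z + c = 0 with a = 0.533, b = -0.507, c = 1.
Discriminant D = b^2 - 4ac = (-0.507)^2 - 4*(0.533)*1 = 0.257049 - (2.132) = -1.874951.
D < 0, so the roots are the complex-conjugate pair z = (-b +/- i sqrt(-D)) / (2a) = 0.4756 +/- 1.2845i.
For a conjugate pair |z|^2 = z * conj(z) = (product of roots) = c/a = 1/(0.533) = 1.876173, so |z| = sqrt(1.876173) = 1.3697 for both roots.
Moduli of all roots: 1.3697, 1.3697.
All moduli strictly greater than 1? Yes.
Verdict: Invertible.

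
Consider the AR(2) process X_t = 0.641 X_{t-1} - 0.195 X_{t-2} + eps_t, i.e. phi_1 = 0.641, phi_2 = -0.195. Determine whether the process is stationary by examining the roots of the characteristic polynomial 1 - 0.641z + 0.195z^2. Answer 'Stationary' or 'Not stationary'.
\text{Stationary}

The AR(p) characteristic polynomial is P(z) = 1 - 0.641z + 0.195z^2.
Stationarity requires all roots to lie outside the unit circle, i.e. |z| > 1 for every root.
Set 1 + (-0.641) z + (0.195) z^2 = 0, i.e. a z^2 + b z + c = 0 with a = 0.195, b = -0.641, c = 1.
Discriminant D = b^2 - 4ac = (-0.641)^2 - 4*(0.195)*1 = 0.410881 - (0.78) = -0.369119.
D < 0, so the roots are the complex-conjugate pair z = (-b +/- i sqrt(-D)) / (2a) = 1.6436 +/- 1.5578i.
For a conjugate pair |z|^2 = z * conj(z) = (product of roots) = c/a = 1/(0.195) = 5.128205, so |z| = sqrt(5.128205) = 2.2646 for both roots.
Moduli of all roots: 2.2646, 2.2646.
All moduli strictly greater than 1? Yes.
Verdict: Stationary.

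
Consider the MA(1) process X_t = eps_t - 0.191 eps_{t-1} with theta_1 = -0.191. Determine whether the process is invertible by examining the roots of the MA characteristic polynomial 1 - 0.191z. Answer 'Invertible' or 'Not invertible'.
\text{Invertible}

The MA(q) characteristic polynomial is P(z) = 1 - 0.191z.
Invertibility requires all roots to lie outside the unit circle, i.e. |z| > 1 for every root.
This is linear in z: 1 + (-0.191) z = 0  =>  z = -1/(-0.191) = 5.235602,  |z| = 5.235602.
Moduli of all roots: 5.2356.
All moduli strictly greater than 1? Yes.
Verdict: Invertible.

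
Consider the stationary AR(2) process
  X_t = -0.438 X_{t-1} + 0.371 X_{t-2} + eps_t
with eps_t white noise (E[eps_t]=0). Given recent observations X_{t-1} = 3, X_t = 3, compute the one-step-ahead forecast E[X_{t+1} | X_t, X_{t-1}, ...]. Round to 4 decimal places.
E[X_{t+1} \mid \mathcal F_t] = -0.2010

For an AR(p) model X_t = c + sum_i phi_i X_{t-i} + eps_t, the
one-step-ahead conditional mean is
  E[X_{t+1} | X_t, ...] = c + sum_i phi_i X_{t+1-i}.
Substitute known values:
  E[X_{t+1} | ...] = (-0.438) * (3) + (0.371) * (3)
                   = -0.2010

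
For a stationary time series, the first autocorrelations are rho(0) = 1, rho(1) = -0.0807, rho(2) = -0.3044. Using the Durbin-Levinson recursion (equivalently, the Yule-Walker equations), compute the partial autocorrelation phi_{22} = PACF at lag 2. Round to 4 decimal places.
\phi_{22} = -0.3130

The PACF at lag k is phi_{kk}, the last component of the solution
to the Yule-Walker system G_k phi = r_k where
  (G_k)_{ij} = rho(|i - j|), (r_k)_i = rho(i), i,j = 1..k.
Equivalently, Durbin-Levinson gives phi_{kk} iteratively:
  phi_{11} = rho(1)
  phi_{kk} = [rho(k) - sum_{j=1..k-1} phi_{k-1,j} rho(k-j)]
            / [1 - sum_{j=1..k-1} phi_{k-1,j} rho(j)],
  phi_{k,j} = phi_{k-1,j} - phi_{kk} phi_{k-1,k-j},  j = 1..k-1.
Step k = 1:
  phi_11 = rho(1) = -0.0807.
Step k = 2:
  phi_22 = [rho(2) - phi_11 rho(1)] / [1 - phi_11 rho(1)] = [-0.3044 - (-0.0807)(-0.0807)] / [1 - (-0.0807)(-0.0807)]
         = -0.31091249 / 0.99348751 = -0.313.
Therefore phi_{22} = -0.3130.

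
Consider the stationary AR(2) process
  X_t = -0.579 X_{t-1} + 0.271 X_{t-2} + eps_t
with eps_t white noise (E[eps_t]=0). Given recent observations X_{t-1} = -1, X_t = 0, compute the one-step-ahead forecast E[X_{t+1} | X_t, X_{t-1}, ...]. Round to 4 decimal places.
E[X_{t+1} \mid \mathcal F_t] = -0.2710

For an AR(p) model X_t = c + sum_i phi_i X_{t-i} + eps_t, the
one-step-ahead conditional mean is
  E[X_{t+1} | X_t, ...] = c + sum_i phi_i X_{t+1-i}.
Substitute known values:
  E[X_{t+1} | ...] = (-0.579) * (0) + (0.271) * (-1)
                   = -0.2710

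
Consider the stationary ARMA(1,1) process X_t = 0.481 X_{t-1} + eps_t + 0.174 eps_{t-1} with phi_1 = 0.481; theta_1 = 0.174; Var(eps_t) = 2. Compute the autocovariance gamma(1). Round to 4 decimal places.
\gamma(1) = 1.8470

Multiply the model equation by X_{t-k} and take expectations. With theta_0 = psi_0 = 1 and psi_j the MA(infinity) weights, this gives
  gamma(k) - sum_i phi_i gamma(k-i) = c_k,
  c_k = sigma^2 * sum_{j=k..q} theta_j psi_{j-k}   (c_k = 0 for k > q),
using gamma(-m) = gamma(m).
psi-weights needed (psi_j = theta_j + sum_i phi_i psi_{j-i}):
  psi_1 = theta_1 + phi_1 = 0.174 + (0.481) = 0.655
Right-hand sides:
  c_0 = sigma^2 (1 + theta_1 psi_1) = 2 * (1 + (0.174)(0.655)) = 2 * 1.11397 = 2.22794
  c_1 = sigma^2 theta_1 = 2 * (0.174) = 0.348
  c_2 = 0
Equations for k = 0 and k = 1 (AR order 1):
  gamma(0) = phi_1 gamma(1) + c_0
  gamma(1) = phi_1 gamma(0) + c_1
Substituting the second into the first: gamma(0) (1 - phi_1^2) = c_0 + phi_1 c_1, so
  gamma(0) = (c_0 + phi_1 c_1) / (1 - phi_1^2) = (2.22794 + (0.481)(0.348)) / (1 - (0.481)^2) = 2.395328 / 0.768639 = 3.116324.
  gamma(1) = phi_1 gamma(0) + c_1 = (0.481)(3.116324) + (0.348) = 1.846952.
Therefore gamma(1) = 1.8470 (to 4 decimal places).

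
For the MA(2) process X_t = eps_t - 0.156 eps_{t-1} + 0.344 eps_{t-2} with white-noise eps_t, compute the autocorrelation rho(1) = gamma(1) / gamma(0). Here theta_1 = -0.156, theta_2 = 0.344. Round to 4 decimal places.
\rho(1) = -0.1835

For an MA(q) process with theta_0 = 1, the autocovariance is
  gamma(k) = sigma^2 * sum_{i=0..q-k} theta_i * theta_{i+k},
and rho(k) = gamma(k) / gamma(0). Sigma^2 cancels.
  numerator   = (1)*(-0.156) + (-0.156)*(0.344) = -0.209664.
  denominator = (1)^2 + (-0.156)^2 + (0.344)^2 = 1.142672.
  rho(1) = -0.209664 / 1.142672 = -0.1835.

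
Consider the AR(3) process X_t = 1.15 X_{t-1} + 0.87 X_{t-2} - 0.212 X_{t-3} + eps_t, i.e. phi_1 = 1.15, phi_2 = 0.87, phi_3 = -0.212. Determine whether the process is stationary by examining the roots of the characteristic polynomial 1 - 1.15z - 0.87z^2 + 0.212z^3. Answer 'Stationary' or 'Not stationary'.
\text{Not stationary}

The AR(p) characteristic polynomial is P(z) = 1 - 1.15z - 0.87z^2 + 0.212z^3.
Stationarity requires all roots to lie outside the unit circle, i.e. |z| > 1 for every root.
Degree 3: look for a simple real root z0 first, then factor out (1 - z/z0) and solve the remaining quadratic.
Testing z0 = 5: P(5) = 1 + (-1.15)(5) + (-0.87)(5)^2 + (0.212)(5)^3
  = 1 + (-5.75) + (-21.75) + (26.5) = 0.  So z_0 = 5 is a root, |z_0| = 5.
Divide out the factor (1 - 0.2 z) = (1 - z/z0) (since 1/z0 = 0.2):
  P(z) = (1 - 0.2 z)(1 + (-0.95) z + (-1.06) z^2)
  [check: z-coef -0.95 - (0.2) = -1.15; z^2-coef -1.06 - (0.2)(-0.95) = -0.87; z^3-coef -(0.2)(-1.06) = 0.212.]
Remaining roots from the quadratic factor 1 + (-0.95) z + (-1.06) z^2:
  Set 1 + (-0.95) z + (-1.06) z^2 = 0, i.e. a z^2 + b z + c = 0 with a = -1.06, b = -0.95, c = 1.
  Discriminant D = b^2 - 4ac = (-0.95)^2 - 4*(-1.06)*1 = 0.9025 - (-4.24) = 5.1425.
  D >= 0, so the roots are real: z = (-b +/- sqrt(D)) / (2a) = (0.95 +/- 2.267708) / (-2.12).
    z_1 = (0.95 + 2.267708) / (-2.12) = -1.5178,   |z_1| = 1.5178.
    z_2 = (0.95 - 2.267708) / (-2.12) = 0.6216,   |z_2| = 0.6216.
Moduli of all roots: 5.0000, 1.5178, 0.6216.
All moduli strictly greater than 1? No.
Verdict: Not stationary.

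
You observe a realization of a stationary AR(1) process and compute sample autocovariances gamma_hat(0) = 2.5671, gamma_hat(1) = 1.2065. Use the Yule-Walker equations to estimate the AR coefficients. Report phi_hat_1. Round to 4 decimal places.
\hat\phi_{1} = 0.4700

The Yule-Walker equations for an AR(p) process read, in matrix form,
  Gamma_p phi = r_p,   with   (Gamma_p)_{ij} = gamma(|i - j|),
                       (r_p)_i = gamma(i),   i,j = 1..p.
Substitute the sample gammas (Toeplitz matrix and right-hand side of size 1):
  Gamma_p = [[2.5671]]
  r_p     = [1.2065]
With p = 1 this is the single equation gamma(0) phi_1 = gamma(1):
  phi_hat_1 = gamma(1) / gamma(0) = 1.2065 / 2.5671 = 0.4700.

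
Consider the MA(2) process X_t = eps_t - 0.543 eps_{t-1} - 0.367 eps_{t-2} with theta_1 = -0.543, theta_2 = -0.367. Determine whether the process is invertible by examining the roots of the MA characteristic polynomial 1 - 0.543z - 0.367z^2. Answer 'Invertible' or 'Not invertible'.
\text{Invertible}

The MA(q) characteristic polynomial is P(z) = 1 - 0.543z - 0.367z^2.
Invertibility requires all roots to lie outside the unit circle, i.e. |z| > 1 for every root.
Set 1 + (-0.543) z + (-0.367) z^2 = 0, i.e. a z^2 + b z + c = 0 with a = -0.367, b = -0.543, c = 1.
Discriminant D = b^2 - 4ac = (-0.543)^2 - 4*(-0.367)*1 = 0.294849 - (-1.468) = 1.762849.
D >= 0, so the roots are real: z = (-b +/- sqrt(D)) / (2a) = (0.543 +/- 1.327723) / (-0.734).
  z_1 = (0.543 + 1.327723) / (-0.734) = -2.5487,   |z_1| = 2.5487.
  z_2 = (0.543 - 1.327723) / (-0.734) = 1.0691,   |z_2| = 1.0691.
Moduli of all roots: 2.5487, 1.0691.
All moduli strictly greater than 1? Yes.
Verdict: Invertible.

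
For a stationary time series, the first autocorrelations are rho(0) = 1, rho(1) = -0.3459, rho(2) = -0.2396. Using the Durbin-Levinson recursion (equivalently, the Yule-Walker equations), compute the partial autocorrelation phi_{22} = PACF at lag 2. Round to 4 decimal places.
\phi_{22} = -0.4081

The PACF at lag k is phi_{kk}, the last component of the solution
to the Yule-Walker system G_k phi = r_k where
  (G_k)_{ij} = rho(|i - j|), (r_k)_i = rho(i), i,j = 1..k.
Equivalently, Durbin-Levinson gives phi_{kk} iteratively:
  phi_{11} = rho(1)
  phi_{kk} = [rho(k) - sum_{j=1..k-1} phi_{k-1,j} rho(k-j)]
            / [1 - sum_{j=1..k-1} phi_{k-1,j} rho(j)],
  phi_{k,j} = phi_{k-1,j} - phi_{kk} phi_{k-1,k-j},  j = 1..k-1.
Step k = 1:
  phi_11 = rho(1) = -0.3459.
Step k = 2:
  phi_22 = [rho(2) - phi_11 rho(1)] / [1 - phi_11 rho(1)] = [-0.2396 - (-0.3459)(-0.3459)] / [1 - (-0.3459)(-0.3459)]
         = -0.35924681 / 0.88035319 = -0.4081.
Therefore phi_{22} = -0.4081.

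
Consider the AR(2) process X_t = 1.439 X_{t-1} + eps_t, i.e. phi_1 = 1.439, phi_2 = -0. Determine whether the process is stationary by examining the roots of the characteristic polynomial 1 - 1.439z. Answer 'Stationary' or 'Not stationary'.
\text{Not stationary}

The AR(p) characteristic polynomial is P(z) = 1 - 1.439z.
Stationarity requires all roots to lie outside the unit circle, i.e. |z| > 1 for every root.
This is linear in z: 1 + (-1.439) z = 0  =>  z = -1/(-1.439) = 0.694927,  |z| = 0.694927.
Moduli of all roots: 0.6949.
All moduli strictly greater than 1? No.
Verdict: Not stationary.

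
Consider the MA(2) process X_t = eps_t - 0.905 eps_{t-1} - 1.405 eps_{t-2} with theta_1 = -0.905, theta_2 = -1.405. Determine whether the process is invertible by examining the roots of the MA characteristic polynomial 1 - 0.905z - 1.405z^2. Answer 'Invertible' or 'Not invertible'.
\text{Not invertible}

The MA(q) characteristic polynomial is P(z) = 1 - 0.905z - 1.405z^2.
Invertibility requires all roots to lie outside the unit circle, i.e. |z| > 1 for every root.
Set 1 + (-0.905) z + (-1.405) z^2 = 0, i.e. a z^2 + b z + c = 0 with a = -1.405, b = -0.905, c = 1.
Discriminant D = b^2 - 4ac = (-0.905)^2 - 4*(-1.405)*1 = 0.819025 - (-5.62) = 6.439025.
D >= 0, so the roots are real: z = (-b +/- sqrt(D)) / (2a) = (0.905 +/- 2.537523) / (-2.81).
  z_1 = (0.905 + 2.537523) / (-2.81) = -1.2251,   |z_1| = 1.2251.
  z_2 = (0.905 - 2.537523) / (-2.81) = 0.581,   |z_2| = 0.581.
Moduli of all roots: 1.2251, 0.5810.
All moduli strictly greater than 1? No.
Verdict: Not invertible.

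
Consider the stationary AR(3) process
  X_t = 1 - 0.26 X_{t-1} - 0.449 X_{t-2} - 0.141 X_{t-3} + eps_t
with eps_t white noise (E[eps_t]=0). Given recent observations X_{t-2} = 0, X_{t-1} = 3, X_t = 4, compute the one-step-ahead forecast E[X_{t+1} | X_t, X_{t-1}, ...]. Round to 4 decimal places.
E[X_{t+1} \mid \mathcal F_t] = -1.3870

For an AR(p) model X_t = c + sum_i phi_i X_{t-i} + eps_t, the
one-step-ahead conditional mean is
  E[X_{t+1} | X_t, ...] = c + sum_i phi_i X_{t+1-i}.
Substitute known values:
  E[X_{t+1} | ...] = 1 + (-0.26) * (4) + (-0.449) * (3) + (-0.141) * (0)
                   = -1.3870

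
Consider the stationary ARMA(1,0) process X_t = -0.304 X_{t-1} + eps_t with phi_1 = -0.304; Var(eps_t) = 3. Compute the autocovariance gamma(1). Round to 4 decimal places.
\gamma(1) = -1.0049

Multiply the model equation by X_{t-k} and take expectations. With theta_0 = psi_0 = 1 and psi_j the MA(infinity) weights, this gives
  gamma(k) - sum_i phi_i gamma(k-i) = c_k,
  c_k = sigma^2 * sum_{j=k..q} theta_j psi_{j-k}   (c_k = 0 for k > q),
using gamma(-m) = gamma(m).
Pure AR (q = 0): c_0 = sigma^2 = 3, c_k = 0 for k >= 1.
Equations for k = 0 and k = 1 (AR order 1):
  gamma(0) = phi_1 gamma(1) + c_0
  gamma(1) = phi_1 gamma(0) + c_1
Substituting the second into the first: gamma(0) (1 - phi_1^2) = c_0 + phi_1 c_1, so
  gamma(0) = c_0 / (1 - phi_1^2) = 3 / (1 - (-0.304)^2) = 3 / 0.907584 = 3.305479.
  gamma(1) = phi_1 gamma(0) = (-0.304)(3.305479) = -1.004866.
Therefore gamma(1) = -1.0049 (to 4 decimal places).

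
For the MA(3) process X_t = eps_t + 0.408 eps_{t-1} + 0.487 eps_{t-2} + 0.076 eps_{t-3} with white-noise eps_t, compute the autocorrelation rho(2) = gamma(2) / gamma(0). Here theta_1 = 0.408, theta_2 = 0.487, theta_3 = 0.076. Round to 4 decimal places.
\rho(2) = 0.3675

For an MA(q) process with theta_0 = 1, the autocovariance is
  gamma(k) = sigma^2 * sum_{i=0..q-k} theta_i * theta_{i+k},
and rho(k) = gamma(k) / gamma(0). Sigma^2 cancels.
  numerator   = (1)*(0.487) + (0.408)*(0.076) = 0.518008.
  denominator = (1)^2 + (0.408)^2 + (0.487)^2 + (0.076)^2 = 1.409409.
  rho(2) = 0.518008 / 1.409409 = 0.3675.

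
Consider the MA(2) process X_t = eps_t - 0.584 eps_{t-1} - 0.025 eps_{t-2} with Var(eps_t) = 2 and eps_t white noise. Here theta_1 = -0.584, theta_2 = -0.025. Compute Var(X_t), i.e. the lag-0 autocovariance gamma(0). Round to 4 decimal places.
\gamma(0) = 2.6834

For an MA(q) process X_t = eps_t + sum_i theta_i eps_{t-i} with
Var(eps_t) = sigma^2, the variance is
  gamma(0) = sigma^2 * (1 + sum_i theta_i^2).
  sum_i theta_i^2 = (-0.584)^2 + (-0.025)^2 = 0.341056 + 0.000625 = 0.341681.
  gamma(0) = 2 * (1 + 0.341681) = 2 * 1.341681 = 2.683362, which rounds to 2.6834.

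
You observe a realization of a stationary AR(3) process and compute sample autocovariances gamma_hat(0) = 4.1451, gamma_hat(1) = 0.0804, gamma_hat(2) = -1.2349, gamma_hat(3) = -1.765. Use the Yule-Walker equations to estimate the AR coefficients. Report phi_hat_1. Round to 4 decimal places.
\hat\phi_{1} = -0.1100

The Yule-Walker equations for an AR(p) process read, in matrix form,
  Gamma_p phi = r_p,   with   (Gamma_p)_{ij} = gamma(|i - j|),
                       (r_p)_i = gamma(i),   i,j = 1..p.
Substitute the sample gammas (Toeplitz matrix and right-hand side of size 3):
  Gamma_p = [[4.1451, 0.0804, -1.2349], [0.0804, 4.1451, 0.0804], [-1.2349, 0.0804, 4.1451]]
  r_p     = [0.0804, -1.2349, -1.765]
Written out (R1..R3):
  (R1) 4.1451 phi_1 + 0.0804 phi_2 - 1.2349 phi_3 = 0.0804
  (R2) 0.0804 phi_1 + 4.1451 phi_2 + 0.0804 phi_3 = -1.2349
  (R3) -1.2349 phi_1 + 0.0804 phi_2 + 4.1451 phi_3 = -1.765
Gaussian elimination:
  R2 <- R2 - (0.0804/4.1451) R1 = R2 - (0.019396) R1:  4.143541 phi_2 + 0.104353 phi_3 = -1.236459
  R3 <- R3 - (-1.2349/4.1451) R1 = R3 - (-0.297918) R1:  0.104353 phi_2 + 3.777201 phi_3 = -1.741047
  R3 <- R3 - (0.104353/4.143541) R2 = R3 - (0.025184) R2:  3.774573 phi_3 = -1.709908
Back-substitution:
  phi_hat_3 = -1.709908 / 3.774573 = -0.453007
  phi_hat_2 = (-1.236459 - (0.104353)(-0.453007)) / 4.143541 = -0.286998
  phi_hat_1 = (0.0804 - (0.0804)(-0.286998) - (-1.2349)(-0.453007)) / 4.1451 = -0.109996
So phi_hat = [-0.1100, -0.2870, -0.4530].
Therefore phi_hat_1 = -0.1100.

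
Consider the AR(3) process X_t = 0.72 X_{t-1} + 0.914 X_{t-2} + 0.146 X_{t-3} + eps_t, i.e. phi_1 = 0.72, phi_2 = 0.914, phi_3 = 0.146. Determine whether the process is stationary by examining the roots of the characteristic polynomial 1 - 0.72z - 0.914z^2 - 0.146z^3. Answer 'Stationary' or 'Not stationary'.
\text{Not stationary}

The AR(p) characteristic polynomial is P(z) = 1 - 0.72z - 0.914z^2 - 0.146z^3.
Stationarity requires all roots to lie outside the unit circle, i.e. |z| > 1 for every root.
Degree 3: look for a simple real root z0 first, then factor out (1 - z/z0) and solve the remaining quadratic.
Testing z0 = -5: P(-5) = 1 + (-0.72)(-5) + (-0.914)(-5)^2 + (-0.146)(-5)^3
  = 1 + (3.6) + (-22.85) + (18.25) = 0.  So z_0 = -5 is a root, |z_0| = 5.
Divide out the factor (1 + 0.2 z) = (1 - z/z0) (since 1/z0 = -0.2):
  P(z) = (1 + 0.2 z)(1 + (-0.92) z + (-0.73) z^2)
  [check: z-coef -0.92 - (-0.2) = -0.72; z^2-coef -0.73 - (-0.2)(-0.92) = -0.914; z^3-coef -(-0.2)(-0.73) = -0.146.]
Remaining roots from the quadratic factor 1 + (-0.92) z + (-0.73) z^2:
  Set 1 + (-0.92) z + (-0.73) z^2 = 0, i.e. a z^2 + b z + c = 0 with a = -0.73, b = -0.92, c = 1.
  Discriminant D = b^2 - 4ac = (-0.92)^2 - 4*(-0.73)*1 = 0.8464 - (-2.92) = 3.7664.
  D >= 0, so the roots are real: z = (-b +/- sqrt(D)) / (2a) = (0.92 +/- 1.940722) / (-1.46).
    z_1 = (0.92 + 1.940722) / (-1.46) = -1.9594,   |z_1| = 1.9594.
    z_2 = (0.92 - 1.940722) / (-1.46) = 0.6991,   |z_2| = 0.6991.
Moduli of all roots: 5.0000, 1.9594, 0.6991.
All moduli strictly greater than 1? No.
Verdict: Not stationary.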